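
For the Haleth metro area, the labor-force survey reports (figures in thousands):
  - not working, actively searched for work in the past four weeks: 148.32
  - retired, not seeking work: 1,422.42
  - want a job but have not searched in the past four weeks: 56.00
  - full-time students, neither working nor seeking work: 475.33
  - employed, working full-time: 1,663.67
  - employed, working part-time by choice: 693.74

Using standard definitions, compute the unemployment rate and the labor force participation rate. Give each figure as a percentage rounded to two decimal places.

Unemployment rate ≈ 5.92%; labor force participation rate ≈ 56.19%.

Employed = 1,663.67 + 693.74 = 2,357.41 thousand.
Unemployed = 148.32 thousand.
Labor force = 2,357.41 + 148.32 = 2,505.73 thousand.
Not in labor force = 1,422.42 + 56.00 + 475.33 = 1,953.75 thousand (those not working and not actively searching are outside the labor force — including those who want a job but have given up searching).
Civilian working-age population = 2,505.73 + 1,953.75 = 4,459.48 thousand.
Unemployment rate = 148.32 / 2,505.73 = 5.92%.
Labor force participation rate = 2,505.73 / 4,459.48 = 56.19%.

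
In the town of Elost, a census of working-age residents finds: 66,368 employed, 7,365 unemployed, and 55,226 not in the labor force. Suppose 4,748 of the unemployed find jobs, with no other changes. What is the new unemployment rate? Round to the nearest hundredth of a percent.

New unemployment rate ≈ 3.55%.

Initially, labor force = 66,368 + 7,365 = 73,733, so u = 7,365/73,733 = 9.99%.
After the change, unemployed falls and employed rises by 4,748; labor force unchanged → E = 71,116, U = 2,617, labor force = 73,733.
New unemployment rate = 2,617 / 73,733 = 3.55%.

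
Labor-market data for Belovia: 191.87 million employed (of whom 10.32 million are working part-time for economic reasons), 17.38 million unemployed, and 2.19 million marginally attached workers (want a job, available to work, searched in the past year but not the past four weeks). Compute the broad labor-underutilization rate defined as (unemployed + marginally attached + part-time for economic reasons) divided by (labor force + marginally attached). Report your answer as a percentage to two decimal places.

Labor force = 191.87 + 17.38 = 209.25 million.
Numerator = 17.38 + 2.19 + 10.32 = 29.89 million.
Denominator = 209.25 + 2.19 = 211.44 million.
Broad rate = 29.89 / 211.44 = 14.14%.

Broad underutilization rate ≈ 14.14%.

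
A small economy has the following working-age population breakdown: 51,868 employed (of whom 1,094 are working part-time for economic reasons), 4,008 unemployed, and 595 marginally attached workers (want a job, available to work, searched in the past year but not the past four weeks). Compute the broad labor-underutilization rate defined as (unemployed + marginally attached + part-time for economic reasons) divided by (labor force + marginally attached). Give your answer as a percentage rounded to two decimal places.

Labor force = 51,868 + 4,008 = 55,876.
Numerator = 4,008 + 595 + 1,094 = 5,697.
Denominator = 55,876 + 595 = 56,471.
Broad rate = 5,697 / 56,471 = 10.09%.

Broad underutilization rate ≈ 10.09%.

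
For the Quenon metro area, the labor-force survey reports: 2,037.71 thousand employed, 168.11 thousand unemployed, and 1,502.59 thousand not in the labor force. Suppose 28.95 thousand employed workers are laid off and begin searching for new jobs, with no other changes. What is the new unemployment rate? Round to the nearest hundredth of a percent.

New unemployment rate ≈ 8.93%.

Initially, labor force = 2,037.71 + 168.11 = 2,205.82 thousand, so u = 168.11/2,205.82 = 7.62%.
After the change, employed falls and unemployed rises by 28.95; labor force unchanged → E = 2,008.76, U = 197.06, labor force = 2,205.82 thousand.
New unemployment rate = 197.06 / 2,205.82 = 8.93%.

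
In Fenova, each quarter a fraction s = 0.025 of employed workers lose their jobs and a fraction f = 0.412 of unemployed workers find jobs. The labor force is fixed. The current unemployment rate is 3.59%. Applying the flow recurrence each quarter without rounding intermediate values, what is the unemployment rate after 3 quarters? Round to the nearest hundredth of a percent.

Unemployment rate after three quarters ≈ 5.34%.

With a fixed labor force, u_{t+1} = u_t + s·(1−u_t) − f·u_t = u_t·(1−s−f) + s.
Here 1−s−f = 0.563 and s = 0.025.
u_1 = 0.035900 × 0.563 + 0.025 = 0.045212.
u_2 = 0.045212 × 0.563 + 0.025 = 0.050454.
u_3 = 0.050454 × 0.563 + 0.025 = 0.053406.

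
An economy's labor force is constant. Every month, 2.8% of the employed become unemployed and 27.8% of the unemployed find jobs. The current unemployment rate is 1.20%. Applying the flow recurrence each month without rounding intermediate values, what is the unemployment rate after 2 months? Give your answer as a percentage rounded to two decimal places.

Unemployment rate after two months ≈ 5.32%.

With a fixed labor force, u_{t+1} = u_t + s·(1−u_t) − f·u_t = u_t·(1−s−f) + s.
Here 1−s−f = 0.694 and s = 0.028.
u_1 = 0.012000 × 0.694 + 0.028 = 0.036328.
u_2 = 0.036328 × 0.694 + 0.028 = 0.053212.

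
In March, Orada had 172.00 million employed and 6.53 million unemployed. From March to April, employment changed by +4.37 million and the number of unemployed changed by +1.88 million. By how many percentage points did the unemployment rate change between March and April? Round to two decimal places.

March: labor force = 172.00 + 6.53 = 178.53; u = 6.53/178.53 = 3.66%.
April: labor force = 176.37 + 8.41 = 184.78; u = 8.41/184.78 = 4.55%.
Change = 4.55% − 3.66% = +0.89 pp.

The unemployment rate changed by +0.89 percentage points.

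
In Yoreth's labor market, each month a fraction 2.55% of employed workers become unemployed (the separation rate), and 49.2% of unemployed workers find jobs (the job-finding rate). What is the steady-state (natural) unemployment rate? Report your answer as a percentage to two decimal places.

Steady-state unemployment rate ≈ 4.93%.

At steady state the flows balance: s·E = f·U, so U/(E+U) = s/(s+f).
u* = 2.55 / (2.55 + 49.2) = 2.55 / 51.75 = 4.93%.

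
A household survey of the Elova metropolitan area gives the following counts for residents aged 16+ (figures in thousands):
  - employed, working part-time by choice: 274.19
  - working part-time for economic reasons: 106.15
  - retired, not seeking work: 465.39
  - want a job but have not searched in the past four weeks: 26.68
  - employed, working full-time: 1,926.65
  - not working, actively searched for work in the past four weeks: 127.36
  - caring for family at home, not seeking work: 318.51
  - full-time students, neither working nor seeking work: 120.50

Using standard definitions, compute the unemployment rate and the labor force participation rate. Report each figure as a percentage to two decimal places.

Employed = 274.19 + 106.15 + 1,926.65 = 2,306.99 thousand (anyone who worked, including part-time for economic reasons, counts as employed).
Unemployed = 127.36 thousand.
Labor force = 2,306.99 + 127.36 = 2,434.35 thousand.
Not in labor force = 465.39 + 26.68 + 318.51 + 120.50 = 931.08 thousand (those not working and not actively searching are outside the labor force — including those who want a job but have given up searching).
Civilian working-age population = 2,434.35 + 931.08 = 3,365.43 thousand.
Unemployment rate = 127.36 / 2,434.35 = 5.23%.
Labor force participation rate = 2,434.35 / 3,365.43 = 72.33%.

Unemployment rate ≈ 5.23%; labor force participation rate ≈ 72.33%.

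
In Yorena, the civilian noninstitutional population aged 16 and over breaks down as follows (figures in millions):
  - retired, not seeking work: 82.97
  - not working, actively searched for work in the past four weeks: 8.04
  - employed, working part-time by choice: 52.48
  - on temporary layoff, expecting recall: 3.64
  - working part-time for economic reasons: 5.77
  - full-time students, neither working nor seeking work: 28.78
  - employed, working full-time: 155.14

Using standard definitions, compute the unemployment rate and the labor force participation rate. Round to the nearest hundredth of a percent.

Employed = 52.48 + 5.77 + 155.14 = 213.39 million (anyone who worked, including part-time for economic reasons, counts as employed).
Unemployed = 8.04 + 3.64 = 11.68 million (jobless and actively searching, or on temporary layoff).
Labor force = 213.39 + 11.68 = 225.07 million.
Not in labor force = 82.97 + 28.78 = 111.75 million (those not working and not actively searching are outside the labor force).
Civilian working-age population = 225.07 + 111.75 = 336.82 million.
Unemployment rate = 11.68 / 225.07 = 5.19%.
Labor force participation rate = 225.07 / 336.82 = 66.82%.

Unemployment rate ≈ 5.19%; labor force participation rate ≈ 66.82%.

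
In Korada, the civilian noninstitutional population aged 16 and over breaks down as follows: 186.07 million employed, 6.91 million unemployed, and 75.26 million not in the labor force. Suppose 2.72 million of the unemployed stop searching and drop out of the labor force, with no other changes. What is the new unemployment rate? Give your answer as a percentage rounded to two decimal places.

Initially, labor force = 186.07 + 6.91 = 192.98 million, so u = 6.91/192.98 = 3.58%.
After the change, unemployed and labor force both fall by 2.72 → E = 186.07, U = 4.19, labor force = 190.26 million.
New unemployment rate = 4.19 / 190.26 = 2.20%.

New unemployment rate ≈ 2.20%.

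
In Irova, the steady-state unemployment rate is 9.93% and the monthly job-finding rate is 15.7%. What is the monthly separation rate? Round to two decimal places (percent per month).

Separation rate ≈ 1.73% per month.

From u* = s/(s+f): s = u·f/(1−u).
s = 0.0993 × 15.7 / (1 − 0.0993) = 1.5590 / 0.9007 ≈ 1.73% per month.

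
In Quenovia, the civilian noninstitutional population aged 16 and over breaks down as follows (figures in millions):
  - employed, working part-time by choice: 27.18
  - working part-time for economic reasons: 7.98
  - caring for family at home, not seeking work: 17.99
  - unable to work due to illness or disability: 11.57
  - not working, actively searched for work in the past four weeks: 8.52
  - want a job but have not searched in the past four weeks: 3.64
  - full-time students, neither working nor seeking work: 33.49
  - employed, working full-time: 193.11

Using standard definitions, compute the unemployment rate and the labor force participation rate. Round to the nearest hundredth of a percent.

Employed = 27.18 + 7.98 + 193.11 = 228.27 million (anyone who worked, including part-time for economic reasons, counts as employed).
Unemployed = 8.52 million.
Labor force = 228.27 + 8.52 = 236.79 million.
Not in labor force = 17.99 + 11.57 + 3.64 + 33.49 = 66.69 million (those not working and not actively searching are outside the labor force — including those who want a job but have given up searching).
Civilian working-age population = 236.79 + 66.69 = 303.48 million.
Unemployment rate = 8.52 / 236.79 = 3.60%.
Labor force participation rate = 236.79 / 303.48 = 78.02%.

Unemployment rate ≈ 3.60%; labor force participation rate ≈ 78.02%.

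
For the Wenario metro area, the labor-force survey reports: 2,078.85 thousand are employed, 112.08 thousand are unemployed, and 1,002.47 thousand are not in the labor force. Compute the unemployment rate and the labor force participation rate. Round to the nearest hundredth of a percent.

Unemployment rate ≈ 5.12%; labor force participation rate ≈ 68.61%.

Labor force = employed + unemployed = 2,078.85 + 112.08 = 2,190.93 thousand.
Working-age population = 2,190.93 + 1,002.47 = 3,193.40 thousand.
Unemployment rate = 112.08 / 2,190.93 = 5.12%.
Labor force participation rate = 2,190.93 / 3,193.40 = 68.61%.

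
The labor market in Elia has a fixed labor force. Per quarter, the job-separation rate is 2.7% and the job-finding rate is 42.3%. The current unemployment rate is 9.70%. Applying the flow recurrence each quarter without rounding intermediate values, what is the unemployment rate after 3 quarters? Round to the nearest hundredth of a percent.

Unemployment rate after three quarters ≈ 6.62%.

With a fixed labor force, u_{t+1} = u_t + s·(1−u_t) − f·u_t = u_t·(1−s−f) + s.
Here 1−s−f = 0.550 and s = 0.027.
u_1 = 0.097000 × 0.550 + 0.027 = 0.080350.
u_2 = 0.080350 × 0.550 + 0.027 = 0.071193.
u_3 = 0.071193 × 0.550 + 0.027 = 0.066156.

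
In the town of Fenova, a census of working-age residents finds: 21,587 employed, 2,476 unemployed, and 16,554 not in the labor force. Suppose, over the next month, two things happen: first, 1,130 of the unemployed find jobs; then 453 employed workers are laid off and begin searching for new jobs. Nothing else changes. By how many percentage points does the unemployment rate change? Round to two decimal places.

The unemployment rate changes by −2.81 percentage points.

Initially, labor force = 21,587 + 2,476 = 24,063, so u = 2,476/24,063 = 10.29%.
After the first change, unemployed falls and employed rises by 1,130; labor force unchanged → E = 22,717, U = 1,346, labor force = 24,063.
After the second change, employed falls and unemployed rises by 453; labor force unchanged → E = 22,264, U = 1,799, labor force = 24,063.
New unemployment rate = 1,799 / 24,063 = 7.48%.
Change = 7.48% − 10.29% = −2.81 percentage points.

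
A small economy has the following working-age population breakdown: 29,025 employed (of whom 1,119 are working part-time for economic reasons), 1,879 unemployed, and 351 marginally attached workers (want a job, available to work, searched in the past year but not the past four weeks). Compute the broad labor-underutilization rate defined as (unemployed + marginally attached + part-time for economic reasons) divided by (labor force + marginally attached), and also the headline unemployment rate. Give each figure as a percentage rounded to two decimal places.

Labor force = 29,025 + 1,879 = 30,904.
Numerator = 1,879 + 351 + 1,119 = 3,349.
Denominator = 30,904 + 351 = 31,255.
Broad rate = 3,349 / 31,255 = 10.72%.
Headline unemployment rate = 1,879 / 30,904 = 6.08%.

Broad underutilization rate ≈ 10.72%; headline unemployment rate ≈ 6.08%.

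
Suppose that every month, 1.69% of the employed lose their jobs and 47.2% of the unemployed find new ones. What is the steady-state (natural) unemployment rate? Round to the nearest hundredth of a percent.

At steady state the flows balance: s·E = f·U, so U/(E+U) = s/(s+f).
u* = 1.69 / (1.69 + 47.2) = 1.69 / 48.89 = 3.46%.

Steady-state unemployment rate ≈ 3.46%.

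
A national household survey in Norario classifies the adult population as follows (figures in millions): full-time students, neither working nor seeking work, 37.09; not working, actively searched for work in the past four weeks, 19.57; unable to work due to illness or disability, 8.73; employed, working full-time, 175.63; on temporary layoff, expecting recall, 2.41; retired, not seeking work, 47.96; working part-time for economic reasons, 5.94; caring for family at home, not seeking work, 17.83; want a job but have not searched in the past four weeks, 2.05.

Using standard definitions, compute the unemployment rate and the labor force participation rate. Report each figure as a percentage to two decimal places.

Employed = 175.63 + 5.94 = 181.57 million (anyone who worked, including part-time for economic reasons, counts as employed).
Unemployed = 19.57 + 2.41 = 21.98 million (jobless and actively searching, or on temporary layoff).
Labor force = 181.57 + 21.98 = 203.55 million.
Not in labor force = 37.09 + 8.73 + 47.96 + 17.83 + 2.05 = 113.66 million (those not working and not actively searching are outside the labor force — including those who want a job but have given up searching).
Civilian working-age population = 203.55 + 113.66 = 317.21 million.
Unemployment rate = 21.98 / 203.55 = 10.80%.
Labor force participation rate = 203.55 / 317.21 = 64.17%.

Unemployment rate ≈ 10.80%; labor force participation rate ≈ 64.17%.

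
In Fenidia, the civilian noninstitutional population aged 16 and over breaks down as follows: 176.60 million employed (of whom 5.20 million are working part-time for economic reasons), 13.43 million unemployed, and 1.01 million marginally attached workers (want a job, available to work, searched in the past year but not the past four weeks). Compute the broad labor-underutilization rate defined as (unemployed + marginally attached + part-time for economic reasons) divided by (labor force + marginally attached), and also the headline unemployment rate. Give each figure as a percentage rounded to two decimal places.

Broad underutilization rate ≈ 10.28%; headline unemployment rate ≈ 7.07%.

Labor force = 176.60 + 13.43 = 190.03 million.
Numerator = 13.43 + 1.01 + 5.20 = 19.64 million.
Denominator = 190.03 + 1.01 = 191.04 million.
Broad rate = 19.64 / 191.04 = 10.28%.
Headline unemployment rate = 13.43 / 190.03 = 7.07%.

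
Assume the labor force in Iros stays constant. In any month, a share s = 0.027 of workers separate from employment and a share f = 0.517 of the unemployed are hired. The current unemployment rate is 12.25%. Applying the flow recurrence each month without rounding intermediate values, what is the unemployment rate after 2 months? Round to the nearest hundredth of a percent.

Unemployment rate after two months ≈ 6.48%.

With a fixed labor force, u_{t+1} = u_t + s·(1−u_t) − f·u_t = u_t·(1−s−f) + s.
Here 1−s−f = 0.456 and s = 0.027.
u_1 = 0.122500 × 0.456 + 0.027 = 0.082860.
u_2 = 0.082860 × 0.456 + 0.027 = 0.064784.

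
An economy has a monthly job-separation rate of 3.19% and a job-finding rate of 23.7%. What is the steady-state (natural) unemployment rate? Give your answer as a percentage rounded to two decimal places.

Steady-state unemployment rate ≈ 11.86%.

At steady state the flows balance: s·E = f·U, so U/(E+U) = s/(s+f).
u* = 3.19 / (3.19 + 23.7) = 3.19 / 26.89 = 11.86%.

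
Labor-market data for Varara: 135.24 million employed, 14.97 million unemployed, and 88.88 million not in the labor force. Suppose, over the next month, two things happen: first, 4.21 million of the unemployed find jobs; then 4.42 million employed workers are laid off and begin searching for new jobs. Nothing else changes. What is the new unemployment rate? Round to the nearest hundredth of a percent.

Initially, labor force = 135.24 + 14.97 = 150.21 million, so u = 14.97/150.21 = 9.97%.
After the first change, unemployed falls and employed rises by 4.21; labor force unchanged → E = 139.45, U = 10.76, labor force = 150.21 million.
After the second change, employed falls and unemployed rises by 4.42; labor force unchanged → E = 135.03, U = 15.18, labor force = 150.21 million.
New unemployment rate = 15.18 / 150.21 = 10.11%.

New unemployment rate ≈ 10.11%.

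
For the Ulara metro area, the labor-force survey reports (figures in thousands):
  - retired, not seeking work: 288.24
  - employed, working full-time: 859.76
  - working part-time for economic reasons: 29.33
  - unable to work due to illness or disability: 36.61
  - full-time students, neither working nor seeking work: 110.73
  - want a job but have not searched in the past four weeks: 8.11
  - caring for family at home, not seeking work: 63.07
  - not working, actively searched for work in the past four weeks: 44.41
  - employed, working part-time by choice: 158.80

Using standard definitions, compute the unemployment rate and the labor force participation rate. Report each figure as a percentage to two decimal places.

Unemployment rate ≈ 4.07%; labor force participation rate ≈ 68.31%.

Employed = 859.76 + 29.33 + 158.80 = 1,047.89 thousand (anyone who worked, including part-time for economic reasons, counts as employed).
Unemployed = 44.41 thousand.
Labor force = 1,047.89 + 44.41 = 1,092.30 thousand.
Not in labor force = 288.24 + 36.61 + 110.73 + 8.11 + 63.07 = 506.76 thousand (those not working and not actively searching are outside the labor force — including those who want a job but have given up searching).
Civilian working-age population = 1,092.30 + 506.76 = 1,599.06 thousand.
Unemployment rate = 44.41 / 1,092.30 = 4.07%.
Labor force participation rate = 1,092.30 / 1,599.06 = 68.31%.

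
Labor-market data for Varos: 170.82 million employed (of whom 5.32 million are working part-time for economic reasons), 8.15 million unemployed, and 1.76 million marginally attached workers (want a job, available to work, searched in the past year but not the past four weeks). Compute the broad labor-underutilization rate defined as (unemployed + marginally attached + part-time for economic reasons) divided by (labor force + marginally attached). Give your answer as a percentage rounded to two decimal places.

Broad underutilization rate ≈ 8.43%.

Labor force = 170.82 + 8.15 = 178.97 million.
Numerator = 8.15 + 1.76 + 5.32 = 15.23 million.
Denominator = 178.97 + 1.76 = 180.73 million.
Broad rate = 15.23 / 180.73 = 8.43%.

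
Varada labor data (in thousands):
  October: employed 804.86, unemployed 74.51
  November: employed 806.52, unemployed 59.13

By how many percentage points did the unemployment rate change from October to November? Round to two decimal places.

October: labor force = 804.86 + 74.51 = 879.37; u = 74.51/879.37 = 8.47%.
November: labor force = 806.52 + 59.13 = 865.65; u = 59.13/865.65 = 6.83%.
Change = 6.83% − 8.47% = −1.64 pp.

The unemployment rate changed by −1.64 percentage points.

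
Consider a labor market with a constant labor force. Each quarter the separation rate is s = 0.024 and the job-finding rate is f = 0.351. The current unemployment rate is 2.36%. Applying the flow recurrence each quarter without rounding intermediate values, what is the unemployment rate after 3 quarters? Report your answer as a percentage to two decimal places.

Unemployment rate after three quarters ≈ 5.41%.

With a fixed labor force, u_{t+1} = u_t + s·(1−u_t) − f·u_t = u_t·(1−s−f) + s.
Here 1−s−f = 0.625 and s = 0.024.
u_1 = 0.023600 × 0.625 + 0.024 = 0.038750.
u_2 = 0.038750 × 0.625 + 0.024 = 0.048219.
u_3 = 0.048219 × 0.625 + 0.024 = 0.054137.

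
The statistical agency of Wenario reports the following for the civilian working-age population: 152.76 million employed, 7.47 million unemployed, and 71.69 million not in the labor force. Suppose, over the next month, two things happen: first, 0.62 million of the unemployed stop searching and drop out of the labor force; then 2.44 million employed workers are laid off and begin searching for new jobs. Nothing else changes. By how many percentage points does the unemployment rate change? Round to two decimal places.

Initially, labor force = 152.76 + 7.47 = 160.23 million, so u = 7.47/160.23 = 4.66%.
After the first change, unemployed and labor force both fall by 0.62 → E = 152.76, U = 6.85, labor force = 159.61 million.
After the second change, employed falls and unemployed rises by 2.44; labor force unchanged → E = 150.32, U = 9.29, labor force = 159.61 million.
New unemployment rate = 9.29 / 159.61 = 5.82%.
Change = 5.82% − 4.66% = +1.16 percentage points.

The unemployment rate changes by +1.16 percentage points.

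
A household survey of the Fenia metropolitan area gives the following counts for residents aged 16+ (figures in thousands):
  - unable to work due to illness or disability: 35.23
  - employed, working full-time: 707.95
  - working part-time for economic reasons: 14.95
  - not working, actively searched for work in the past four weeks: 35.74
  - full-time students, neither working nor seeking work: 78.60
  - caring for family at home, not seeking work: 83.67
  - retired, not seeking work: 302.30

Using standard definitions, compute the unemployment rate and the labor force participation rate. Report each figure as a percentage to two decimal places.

Employed = 707.95 + 14.95 = 722.90 thousand (anyone who worked, including part-time for economic reasons, counts as employed).
Unemployed = 35.74 thousand.
Labor force = 722.90 + 35.74 = 758.64 thousand.
Not in labor force = 35.23 + 78.60 + 83.67 + 302.30 = 499.80 thousand (those not working and not actively searching are outside the labor force).
Civilian working-age population = 758.64 + 499.80 = 1,258.44 thousand.
Unemployment rate = 35.74 / 758.64 = 4.71%.
Labor force participation rate = 758.64 / 1,258.44 = 60.28%.

Unemployment rate ≈ 4.71%; labor force participation rate ≈ 60.28%.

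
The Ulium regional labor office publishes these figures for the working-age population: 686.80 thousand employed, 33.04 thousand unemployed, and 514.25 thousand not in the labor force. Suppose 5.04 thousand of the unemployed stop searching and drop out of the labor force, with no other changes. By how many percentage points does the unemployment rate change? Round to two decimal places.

Initially, labor force = 686.80 + 33.04 = 719.84 thousand, so u = 33.04/719.84 = 4.59%.
After the change, unemployed and labor force both fall by 5.04 → E = 686.80, U = 28.00, labor force = 714.80 thousand.
New unemployment rate = 28.00 / 714.80 = 3.92%.
Change = 3.92% − 4.59% = −0.67 percentage points.

The unemployment rate changes by −0.67 percentage points.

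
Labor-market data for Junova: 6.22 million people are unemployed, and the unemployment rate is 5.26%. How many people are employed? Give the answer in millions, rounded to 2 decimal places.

Labor force = U / u = 6.22 / 0.0526 ≈ 118.25 million.
Employed = labor force − unemployed = 118.25 − 6.22 = 112.03 million.

About 112.03 million are employed.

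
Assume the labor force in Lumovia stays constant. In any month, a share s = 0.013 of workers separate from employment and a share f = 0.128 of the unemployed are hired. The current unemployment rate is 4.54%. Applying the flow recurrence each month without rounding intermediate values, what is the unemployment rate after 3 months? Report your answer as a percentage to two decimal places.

With a fixed labor force, u_{t+1} = u_t + s·(1−u_t) − f·u_t = u_t·(1−s−f) + s.
Here 1−s−f = 0.859 and s = 0.013.
u_1 = 0.045400 × 0.859 + 0.013 = 0.051999.
u_2 = 0.051999 × 0.859 + 0.013 = 0.057667.
u_3 = 0.057667 × 0.859 + 0.013 = 0.062536.

Unemployment rate after three months ≈ 6.25%.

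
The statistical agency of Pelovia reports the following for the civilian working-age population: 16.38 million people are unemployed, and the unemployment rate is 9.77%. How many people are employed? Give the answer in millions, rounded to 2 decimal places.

About 151.28 million are employed.

Labor force = U / u = 16.38 / 0.0977 ≈ 167.66 million.
Employed = labor force − unemployed = 167.66 − 16.38 = 151.28 million.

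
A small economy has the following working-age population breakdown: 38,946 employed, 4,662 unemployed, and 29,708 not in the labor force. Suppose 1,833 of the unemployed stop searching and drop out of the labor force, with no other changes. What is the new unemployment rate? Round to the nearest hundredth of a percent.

New unemployment rate ≈ 6.77%.

Initially, labor force = 38,946 + 4,662 = 43,608, so u = 4,662/43,608 = 10.69%.
After the change, unemployed and labor force both fall by 1,833 → E = 38,946, U = 2,829, labor force = 41,775.
New unemployment rate = 2,829 / 41,775 = 6.77%.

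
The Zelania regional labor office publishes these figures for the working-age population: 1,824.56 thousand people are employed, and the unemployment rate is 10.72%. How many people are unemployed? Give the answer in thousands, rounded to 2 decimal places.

Let U be the number unemployed. The labor force is E + U, and U/(E+U) = 0.1072.
So U = 0.1072 × 1,824.56 / (1 − 0.1072) = 195.5928 / 0.8928 ≈ 219.08 thousand.

About 219.08 thousand are unemployed.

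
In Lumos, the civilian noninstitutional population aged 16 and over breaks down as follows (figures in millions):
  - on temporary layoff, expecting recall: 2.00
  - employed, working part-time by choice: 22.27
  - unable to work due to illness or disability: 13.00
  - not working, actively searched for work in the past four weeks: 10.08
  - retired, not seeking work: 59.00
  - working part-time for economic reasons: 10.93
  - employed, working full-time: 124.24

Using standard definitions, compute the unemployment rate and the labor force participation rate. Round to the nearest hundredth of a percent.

Unemployment rate ≈ 7.13%; labor force participation rate ≈ 70.19%.

Employed = 22.27 + 10.93 + 124.24 = 157.44 million (anyone who worked, including part-time for economic reasons, counts as employed).
Unemployed = 2.00 + 10.08 = 12.08 million (jobless and actively searching, or on temporary layoff).
Labor force = 157.44 + 12.08 = 169.52 million.
Not in labor force = 13.00 + 59.00 = 72.00 million (those not working and not actively searching are outside the labor force).
Civilian working-age population = 169.52 + 72.00 = 241.52 million.
Unemployment rate = 12.08 / 169.52 = 7.13%.
Labor force participation rate = 169.52 / 241.52 = 70.19%.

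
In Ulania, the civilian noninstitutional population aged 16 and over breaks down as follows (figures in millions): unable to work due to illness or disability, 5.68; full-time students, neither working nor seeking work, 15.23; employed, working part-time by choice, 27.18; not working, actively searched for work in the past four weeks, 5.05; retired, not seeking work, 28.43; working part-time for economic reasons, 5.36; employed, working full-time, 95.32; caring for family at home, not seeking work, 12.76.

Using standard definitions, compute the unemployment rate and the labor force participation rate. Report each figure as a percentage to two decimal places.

Unemployment rate ≈ 3.80%; labor force participation rate ≈ 68.16%.

Employed = 27.18 + 5.36 + 95.32 = 127.86 million (anyone who worked, including part-time for economic reasons, counts as employed).
Unemployed = 5.05 million.
Labor force = 127.86 + 5.05 = 132.91 million.
Not in labor force = 5.68 + 15.23 + 28.43 + 12.76 = 62.10 million (those not working and not actively searching are outside the labor force).
Civilian working-age population = 132.91 + 62.10 = 195.01 million.
Unemployment rate = 5.05 / 132.91 = 3.80%.
Labor force participation rate = 132.91 / 195.01 = 68.16%.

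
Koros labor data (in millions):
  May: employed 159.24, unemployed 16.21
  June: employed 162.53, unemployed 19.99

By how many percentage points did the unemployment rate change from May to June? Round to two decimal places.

May: labor force = 159.24 + 16.21 = 175.45; u = 16.21/175.45 = 9.24%.
June: labor force = 162.53 + 19.99 = 182.52; u = 19.99/182.52 = 10.95%.
Change = 10.95% − 9.24% = +1.71 pp.

The unemployment rate changed by +1.71 percentage points.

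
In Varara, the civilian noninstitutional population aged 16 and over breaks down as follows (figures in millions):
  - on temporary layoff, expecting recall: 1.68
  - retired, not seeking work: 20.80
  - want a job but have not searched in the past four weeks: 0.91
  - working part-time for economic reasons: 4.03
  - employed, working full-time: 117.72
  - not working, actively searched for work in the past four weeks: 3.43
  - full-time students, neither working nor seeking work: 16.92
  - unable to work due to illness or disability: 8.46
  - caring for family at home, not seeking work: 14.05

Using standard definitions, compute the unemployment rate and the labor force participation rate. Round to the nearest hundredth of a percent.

Employed = 4.03 + 117.72 = 121.75 million (anyone who worked, including part-time for economic reasons, counts as employed).
Unemployed = 1.68 + 3.43 = 5.11 million (jobless and actively searching, or on temporary layoff).
Labor force = 121.75 + 5.11 = 126.86 million.
Not in labor force = 20.80 + 0.91 + 16.92 + 8.46 + 14.05 = 61.14 million (those not working and not actively searching are outside the labor force — including those who want a job but have given up searching).
Civilian working-age population = 126.86 + 61.14 = 188.00 million.
Unemployment rate = 5.11 / 126.86 = 4.03%.
Labor force participation rate = 126.86 / 188.00 = 67.48%.

Unemployment rate ≈ 4.03%; labor force participation rate ≈ 67.48%.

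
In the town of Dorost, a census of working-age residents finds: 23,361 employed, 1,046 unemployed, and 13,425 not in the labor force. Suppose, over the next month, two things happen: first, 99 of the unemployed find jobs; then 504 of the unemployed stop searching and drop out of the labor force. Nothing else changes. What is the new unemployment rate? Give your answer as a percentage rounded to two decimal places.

New unemployment rate ≈ 1.85%.

Initially, labor force = 23,361 + 1,046 = 24,407, so u = 1,046/24,407 = 4.29%.
After the first change, unemployed falls and employed rises by 99; labor force unchanged → E = 23,460, U = 947, labor force = 24,407.
After the second change, unemployed and labor force both fall by 504 → E = 23,460, U = 443, labor force = 23,903.
New unemployment rate = 443 / 23,903 = 1.85%.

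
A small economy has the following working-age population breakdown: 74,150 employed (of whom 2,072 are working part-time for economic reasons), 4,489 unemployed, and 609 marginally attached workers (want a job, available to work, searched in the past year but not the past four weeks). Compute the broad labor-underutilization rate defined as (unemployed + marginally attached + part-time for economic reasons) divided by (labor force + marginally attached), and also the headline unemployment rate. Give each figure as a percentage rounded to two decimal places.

Labor force = 74,150 + 4,489 = 78,639.
Numerator = 4,489 + 609 + 2,072 = 7,170.
Denominator = 78,639 + 609 = 79,248.
Broad rate = 7,170 / 79,248 = 9.05%.
Headline unemployment rate = 4,489 / 78,639 = 5.71%.

Broad underutilization rate ≈ 9.05%; headline unemployment rate ≈ 5.71%.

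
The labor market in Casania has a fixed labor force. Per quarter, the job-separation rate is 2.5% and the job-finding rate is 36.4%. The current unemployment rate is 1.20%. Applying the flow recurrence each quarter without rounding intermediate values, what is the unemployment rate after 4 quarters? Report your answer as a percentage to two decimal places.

With a fixed labor force, u_{t+1} = u_t + s·(1−u_t) − f·u_t = u_t·(1−s−f) + s.
Here 1−s−f = 0.611 and s = 0.025.
u_1 = 0.012000 × 0.611 + 0.025 = 0.032332.
u_2 = 0.032332 × 0.611 + 0.025 = 0.044755.
u_3 = 0.044755 × 0.611 + 0.025 = 0.052345.
u_4 = 0.052345 × 0.611 + 0.025 = 0.056983.

Unemployment rate after four quarters ≈ 5.70%.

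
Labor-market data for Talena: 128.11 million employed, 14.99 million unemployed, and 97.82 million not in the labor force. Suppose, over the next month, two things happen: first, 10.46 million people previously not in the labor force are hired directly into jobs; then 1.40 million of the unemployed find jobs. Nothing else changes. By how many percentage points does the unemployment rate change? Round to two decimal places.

Initially, labor force = 128.11 + 14.99 = 143.10 million, so u = 14.99/143.10 = 10.48%.
After the first change, employed and labor force both rise by 10.46; unemployed unchanged → E = 138.57, U = 14.99, labor force = 153.56 million.
After the second change, unemployed falls and employed rises by 1.40; labor force unchanged → E = 139.97, U = 13.59, labor force = 153.56 million.
New unemployment rate = 13.59 / 153.56 = 8.85%.
Change = 8.85% − 10.48% = −1.63 percentage points.

The unemployment rate changes by −1.63 percentage points.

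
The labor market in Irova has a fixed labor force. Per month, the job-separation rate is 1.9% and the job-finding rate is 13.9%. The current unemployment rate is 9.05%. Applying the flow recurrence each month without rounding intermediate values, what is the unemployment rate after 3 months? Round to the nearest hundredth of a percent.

Unemployment rate after three months ≈ 10.25%.

With a fixed labor force, u_{t+1} = u_t + s·(1−u_t) − f·u_t = u_t·(1−s−f) + s.
Here 1−s−f = 0.842 and s = 0.019.
u_1 = 0.090500 × 0.842 + 0.019 = 0.095201.
u_2 = 0.095201 × 0.842 + 0.019 = 0.099159.
u_3 = 0.099159 × 0.842 + 0.019 = 0.102492.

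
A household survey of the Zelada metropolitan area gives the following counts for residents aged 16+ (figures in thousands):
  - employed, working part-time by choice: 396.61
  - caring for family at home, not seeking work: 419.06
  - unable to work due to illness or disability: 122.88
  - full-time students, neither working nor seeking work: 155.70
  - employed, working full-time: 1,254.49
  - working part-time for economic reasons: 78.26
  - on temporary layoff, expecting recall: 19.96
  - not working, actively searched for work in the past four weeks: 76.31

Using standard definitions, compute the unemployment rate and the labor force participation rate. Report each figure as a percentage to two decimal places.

Employed = 396.61 + 1,254.49 + 78.26 = 1,729.36 thousand (anyone who worked, including part-time for economic reasons, counts as employed).
Unemployed = 19.96 + 76.31 = 96.27 thousand (jobless and actively searching, or on temporary layoff).
Labor force = 1,729.36 + 96.27 = 1,825.63 thousand.
Not in labor force = 419.06 + 122.88 + 155.70 = 697.64 thousand (those not working and not actively searching are outside the labor force).
Civilian working-age population = 1,825.63 + 697.64 = 2,523.27 thousand.
Unemployment rate = 96.27 / 1,825.63 = 5.27%.
Labor force participation rate = 1,825.63 / 2,523.27 = 72.35%.

Unemployment rate ≈ 5.27%; labor force participation rate ≈ 72.35%.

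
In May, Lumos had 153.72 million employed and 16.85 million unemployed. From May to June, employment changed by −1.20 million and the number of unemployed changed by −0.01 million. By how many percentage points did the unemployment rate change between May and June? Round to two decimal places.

The unemployment rate changed by +0.06 percentage points.

May: labor force = 153.72 + 16.85 = 170.57; u = 16.85/170.57 = 9.88%.
June: labor force = 152.52 + 16.84 = 169.36; u = 16.84/169.36 = 9.94%.
Change = 9.94% − 9.88% = +0.06 pp.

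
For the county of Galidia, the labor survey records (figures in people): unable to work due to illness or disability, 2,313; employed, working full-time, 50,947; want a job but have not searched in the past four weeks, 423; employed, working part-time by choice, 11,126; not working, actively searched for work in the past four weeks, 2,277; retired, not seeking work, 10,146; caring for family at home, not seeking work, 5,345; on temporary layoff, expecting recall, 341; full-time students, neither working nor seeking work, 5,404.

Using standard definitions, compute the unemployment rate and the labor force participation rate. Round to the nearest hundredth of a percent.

Employed = 50,947 + 11,126 = 62,073.
Unemployed = 2,277 + 341 = 2,618 (jobless and actively searching, or on temporary layoff).
Labor force = 62,073 + 2,618 = 64,691.
Not in labor force = 2,313 + 423 + 10,146 + 5,345 + 5,404 = 23,631 (those not working and not actively searching are outside the labor force — including those who want a job but have given up searching).
Civilian working-age population = 64,691 + 23,631 = 88,322.
Unemployment rate = 2,618 / 64,691 = 4.05%.
Labor force participation rate = 64,691 / 88,322 = 73.24%.

Unemployment rate ≈ 4.05%; labor force participation rate ≈ 73.24%.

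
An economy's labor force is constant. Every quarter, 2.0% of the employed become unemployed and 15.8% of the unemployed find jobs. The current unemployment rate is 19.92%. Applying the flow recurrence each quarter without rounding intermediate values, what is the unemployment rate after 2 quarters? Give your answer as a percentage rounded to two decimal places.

With a fixed labor force, u_{t+1} = u_t + s·(1−u_t) − f·u_t = u_t·(1−s−f) + s.
Here 1−s−f = 0.822 and s = 0.020.
u_1 = 0.199200 × 0.822 + 0.020 = 0.183742.
u_2 = 0.183742 × 0.822 + 0.020 = 0.171036.

Unemployment rate after two quarters ≈ 17.10%.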